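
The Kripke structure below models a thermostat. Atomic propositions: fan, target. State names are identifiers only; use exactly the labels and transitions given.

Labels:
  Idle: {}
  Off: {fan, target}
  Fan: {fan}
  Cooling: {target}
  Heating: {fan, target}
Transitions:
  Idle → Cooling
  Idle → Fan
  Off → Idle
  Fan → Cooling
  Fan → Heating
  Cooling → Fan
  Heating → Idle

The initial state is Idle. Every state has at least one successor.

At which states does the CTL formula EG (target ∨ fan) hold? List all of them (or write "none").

{Fan, Cooling}

States satisfying target ∨ fan: {Off, Fan, Cooling, Heating}.
States satisfying EG (target ∨ fan): {Fan, Cooling}.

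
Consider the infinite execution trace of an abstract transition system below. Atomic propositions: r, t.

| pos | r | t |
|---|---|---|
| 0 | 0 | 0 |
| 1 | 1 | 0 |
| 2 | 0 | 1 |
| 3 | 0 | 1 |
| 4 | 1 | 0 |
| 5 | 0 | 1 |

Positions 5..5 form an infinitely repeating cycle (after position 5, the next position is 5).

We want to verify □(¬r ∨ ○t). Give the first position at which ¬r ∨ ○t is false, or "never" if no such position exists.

never

¬r ∨ ○t holds at every position 0..5, and those are all the positions the trace ever visits, so the invariant □(¬r ∨ ○t) is never violated.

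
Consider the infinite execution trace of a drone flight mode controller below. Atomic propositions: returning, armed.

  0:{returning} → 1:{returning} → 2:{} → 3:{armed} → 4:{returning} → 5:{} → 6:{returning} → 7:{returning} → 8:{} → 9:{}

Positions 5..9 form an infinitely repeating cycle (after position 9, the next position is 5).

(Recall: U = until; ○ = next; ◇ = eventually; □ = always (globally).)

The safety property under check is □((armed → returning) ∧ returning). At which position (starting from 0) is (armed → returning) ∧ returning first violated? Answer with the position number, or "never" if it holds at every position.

2

Check (armed → returning) ∧ returning at each position in order: 0 ✓, 1 ✓.
At position 2 the labels are {}, so (armed → returning) ∧ returning is false there. This is the first violation.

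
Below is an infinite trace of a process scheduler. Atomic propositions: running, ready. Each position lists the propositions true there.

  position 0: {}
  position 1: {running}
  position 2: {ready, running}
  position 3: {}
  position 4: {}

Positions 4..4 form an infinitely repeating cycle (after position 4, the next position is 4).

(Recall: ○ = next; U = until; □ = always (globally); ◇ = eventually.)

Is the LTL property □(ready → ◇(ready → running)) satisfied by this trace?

ready → ◇(ready → running) holds at every position 0..4, and those are all positions ever visited, so □(ready → ◇(ready → running)) holds.
Positions where ready holds: 2.
Check ◇(ready → running) at each: 2→ok.

Holds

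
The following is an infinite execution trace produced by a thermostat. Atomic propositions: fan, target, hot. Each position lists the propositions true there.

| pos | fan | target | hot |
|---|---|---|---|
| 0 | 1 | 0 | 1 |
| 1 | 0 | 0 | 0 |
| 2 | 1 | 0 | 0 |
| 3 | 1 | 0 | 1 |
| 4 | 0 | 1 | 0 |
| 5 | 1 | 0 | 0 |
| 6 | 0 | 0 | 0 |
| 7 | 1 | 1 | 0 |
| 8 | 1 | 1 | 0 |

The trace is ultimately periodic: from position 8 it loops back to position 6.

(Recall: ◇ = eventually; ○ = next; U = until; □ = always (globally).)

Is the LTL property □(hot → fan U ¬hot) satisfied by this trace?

Holds

hot → fan U ¬hot holds at every position 0..8, and those are all positions ever visited, so □(hot → fan U ¬hot) holds.
Positions where hot holds: 0, 3.
Check fan U ¬hot at each: 0→ok, 3→ok.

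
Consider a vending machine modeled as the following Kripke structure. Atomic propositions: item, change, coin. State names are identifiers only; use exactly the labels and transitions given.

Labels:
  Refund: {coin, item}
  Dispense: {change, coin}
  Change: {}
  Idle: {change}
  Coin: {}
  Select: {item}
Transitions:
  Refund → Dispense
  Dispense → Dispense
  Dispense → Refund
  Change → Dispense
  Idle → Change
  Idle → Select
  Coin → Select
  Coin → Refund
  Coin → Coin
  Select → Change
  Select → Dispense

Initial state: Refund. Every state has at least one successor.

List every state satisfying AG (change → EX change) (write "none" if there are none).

States satisfying change → EX change: {Refund, Dispense, Change, Coin, Select}.
States satisfying AG (change → EX change): {Refund, Dispense, Change, Coin, Select}.

{Refund, Dispense, Change, Coin, Select}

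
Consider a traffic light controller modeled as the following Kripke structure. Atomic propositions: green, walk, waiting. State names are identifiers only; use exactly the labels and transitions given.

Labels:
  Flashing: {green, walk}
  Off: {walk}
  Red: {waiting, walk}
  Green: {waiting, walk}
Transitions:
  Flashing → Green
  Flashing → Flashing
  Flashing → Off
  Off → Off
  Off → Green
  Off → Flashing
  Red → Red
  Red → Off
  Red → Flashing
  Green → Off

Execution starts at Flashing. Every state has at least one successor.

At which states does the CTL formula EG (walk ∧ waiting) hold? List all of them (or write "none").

States satisfying walk ∧ waiting: {Red, Green}.
States satisfying EG (walk ∧ waiting): {Red}.

{Red}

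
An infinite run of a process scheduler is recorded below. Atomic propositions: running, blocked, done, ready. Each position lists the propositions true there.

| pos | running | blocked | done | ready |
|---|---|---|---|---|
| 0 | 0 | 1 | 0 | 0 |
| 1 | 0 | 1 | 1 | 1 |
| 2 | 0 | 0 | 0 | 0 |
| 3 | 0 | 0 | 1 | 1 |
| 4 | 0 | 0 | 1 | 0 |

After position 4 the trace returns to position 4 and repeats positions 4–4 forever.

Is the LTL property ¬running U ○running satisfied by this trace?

○running never holds along the trace, so ¬running U ○running is false.

Violated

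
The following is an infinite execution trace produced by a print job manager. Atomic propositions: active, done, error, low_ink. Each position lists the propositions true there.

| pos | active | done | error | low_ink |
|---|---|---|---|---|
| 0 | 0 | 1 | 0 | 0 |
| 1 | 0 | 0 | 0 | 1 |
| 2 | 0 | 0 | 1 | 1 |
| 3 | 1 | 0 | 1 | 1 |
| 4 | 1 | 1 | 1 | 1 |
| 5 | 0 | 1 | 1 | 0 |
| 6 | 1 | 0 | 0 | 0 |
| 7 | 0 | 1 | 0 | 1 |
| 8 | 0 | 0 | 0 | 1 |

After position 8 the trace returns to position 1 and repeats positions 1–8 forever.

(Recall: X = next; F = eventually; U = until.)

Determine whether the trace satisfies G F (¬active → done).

Yes

F (¬active → done) holds at every position 0..8, and those are all positions ever visited, so G F (¬active → done) holds.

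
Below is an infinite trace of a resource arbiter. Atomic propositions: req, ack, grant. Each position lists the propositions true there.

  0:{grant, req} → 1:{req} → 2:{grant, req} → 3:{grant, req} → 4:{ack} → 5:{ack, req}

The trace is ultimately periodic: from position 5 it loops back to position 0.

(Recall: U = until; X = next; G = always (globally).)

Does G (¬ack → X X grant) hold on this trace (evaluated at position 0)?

¬ack → X X grant must hold at every position from 0 onward. It fails at position 2, so G (¬ack → X X grant) is false.
Positions where ¬ack holds: 0, 1, 2, 3.
Check X X grant at each: 0→ok, 1→ok, 2→fails, 3→fails.

Does not hold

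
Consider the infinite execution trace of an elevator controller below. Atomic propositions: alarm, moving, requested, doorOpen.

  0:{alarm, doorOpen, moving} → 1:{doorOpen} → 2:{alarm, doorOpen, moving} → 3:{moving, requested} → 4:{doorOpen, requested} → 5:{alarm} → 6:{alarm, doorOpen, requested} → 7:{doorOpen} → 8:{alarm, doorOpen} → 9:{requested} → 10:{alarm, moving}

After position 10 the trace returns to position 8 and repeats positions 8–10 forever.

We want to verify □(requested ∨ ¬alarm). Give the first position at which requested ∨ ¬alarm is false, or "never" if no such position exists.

0

At position 0 the labels are {alarm, doorOpen, moving}, so requested ∨ ¬alarm is false there. This is the first violation.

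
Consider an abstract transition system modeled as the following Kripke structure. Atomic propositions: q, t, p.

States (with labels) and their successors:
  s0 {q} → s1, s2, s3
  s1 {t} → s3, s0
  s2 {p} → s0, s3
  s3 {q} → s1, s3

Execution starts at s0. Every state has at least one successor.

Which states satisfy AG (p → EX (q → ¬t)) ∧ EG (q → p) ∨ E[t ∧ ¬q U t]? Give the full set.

States satisfying p → EX (q → ¬t): {s0, s1, s2, s3}.
States satisfying AG (p → EX (q → ¬t)): {s0, s1, s2, s3}.
States satisfying q → p: {s1, s2}.
States satisfying EG (q → p): ∅.
States satisfying AG (p → EX (q → ¬t)) ∧ EG (q → p): ∅.
States satisfying t ∧ ¬q: {s1}.
States satisfying t: {s1}.
States satisfying E[t ∧ ¬q U t]: {s1}.
States satisfying AG (p → EX (q → ¬t)) ∧ EG (q → p) ∨ E[t ∧ ¬q U t]: {s1}.

{s1}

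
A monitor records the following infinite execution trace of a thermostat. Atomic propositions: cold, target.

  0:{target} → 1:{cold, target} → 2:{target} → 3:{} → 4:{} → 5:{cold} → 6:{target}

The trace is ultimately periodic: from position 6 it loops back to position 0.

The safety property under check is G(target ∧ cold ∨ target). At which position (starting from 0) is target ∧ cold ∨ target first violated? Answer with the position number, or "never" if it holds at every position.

3

Check target ∧ cold ∨ target at each position in order: 0 ✓, 1 ✓, 2 ✓.
At position 3 the labels are {}, so target ∧ cold ∨ target is false there. This is the first violation.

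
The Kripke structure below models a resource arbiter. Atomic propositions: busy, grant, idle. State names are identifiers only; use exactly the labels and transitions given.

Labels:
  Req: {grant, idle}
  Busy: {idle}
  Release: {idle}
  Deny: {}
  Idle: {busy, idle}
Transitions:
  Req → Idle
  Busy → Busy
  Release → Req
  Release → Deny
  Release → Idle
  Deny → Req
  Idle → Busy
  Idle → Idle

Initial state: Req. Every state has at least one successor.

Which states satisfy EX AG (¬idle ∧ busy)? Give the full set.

States satisfying AG (¬idle ∧ busy): ∅.
States satisfying EX AG (¬idle ∧ busy): ∅.

none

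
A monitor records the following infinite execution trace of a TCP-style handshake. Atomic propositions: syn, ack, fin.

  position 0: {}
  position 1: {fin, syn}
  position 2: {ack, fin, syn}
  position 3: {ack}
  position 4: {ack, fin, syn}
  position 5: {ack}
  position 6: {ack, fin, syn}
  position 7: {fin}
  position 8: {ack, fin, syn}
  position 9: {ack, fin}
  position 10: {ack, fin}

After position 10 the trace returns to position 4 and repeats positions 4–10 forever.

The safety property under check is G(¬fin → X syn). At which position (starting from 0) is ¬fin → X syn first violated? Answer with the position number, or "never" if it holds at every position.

never

¬fin → X syn holds at every position 0..10, and those are all the positions the trace ever visits, so the invariant G(¬fin → X syn) is never violated.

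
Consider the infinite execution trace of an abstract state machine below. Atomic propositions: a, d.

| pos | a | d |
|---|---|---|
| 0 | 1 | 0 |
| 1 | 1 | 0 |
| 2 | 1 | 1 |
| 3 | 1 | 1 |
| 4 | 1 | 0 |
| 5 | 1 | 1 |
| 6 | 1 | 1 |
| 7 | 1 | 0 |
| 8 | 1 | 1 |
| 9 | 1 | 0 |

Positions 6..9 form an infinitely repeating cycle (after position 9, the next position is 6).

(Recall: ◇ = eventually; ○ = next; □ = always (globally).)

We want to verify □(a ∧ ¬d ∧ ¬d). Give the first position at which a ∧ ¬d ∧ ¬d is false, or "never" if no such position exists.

2

Check a ∧ ¬d ∧ ¬d at each position in order: 0 ✓, 1 ✓.
At position 2 the labels are {a, d}, so a ∧ ¬d ∧ ¬d is false there. This is the first violation.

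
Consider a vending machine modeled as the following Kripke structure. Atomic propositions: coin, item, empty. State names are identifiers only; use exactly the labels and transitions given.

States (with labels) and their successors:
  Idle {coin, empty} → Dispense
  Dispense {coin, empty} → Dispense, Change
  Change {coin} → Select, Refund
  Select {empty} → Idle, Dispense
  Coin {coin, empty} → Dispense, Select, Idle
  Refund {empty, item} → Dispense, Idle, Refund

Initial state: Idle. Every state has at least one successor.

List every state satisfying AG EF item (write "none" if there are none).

{Idle, Dispense, Change, Select, Coin, Refund}

States satisfying EF item: {Idle, Dispense, Change, Select, Coin, Refund}.
States satisfying AG EF item: {Idle, Dispense, Change, Select, Coin, Refund}.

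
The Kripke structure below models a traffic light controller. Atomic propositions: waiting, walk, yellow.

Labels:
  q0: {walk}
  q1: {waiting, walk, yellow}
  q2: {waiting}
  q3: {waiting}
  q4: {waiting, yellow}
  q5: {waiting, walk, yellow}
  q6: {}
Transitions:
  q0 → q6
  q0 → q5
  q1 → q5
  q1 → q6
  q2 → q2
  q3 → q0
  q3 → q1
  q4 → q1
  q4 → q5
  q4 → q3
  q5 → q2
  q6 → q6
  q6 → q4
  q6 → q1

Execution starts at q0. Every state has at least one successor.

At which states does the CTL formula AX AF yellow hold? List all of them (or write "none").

none

States satisfying AF yellow: {q1, q4, q5}.
States satisfying AX AF yellow: ∅.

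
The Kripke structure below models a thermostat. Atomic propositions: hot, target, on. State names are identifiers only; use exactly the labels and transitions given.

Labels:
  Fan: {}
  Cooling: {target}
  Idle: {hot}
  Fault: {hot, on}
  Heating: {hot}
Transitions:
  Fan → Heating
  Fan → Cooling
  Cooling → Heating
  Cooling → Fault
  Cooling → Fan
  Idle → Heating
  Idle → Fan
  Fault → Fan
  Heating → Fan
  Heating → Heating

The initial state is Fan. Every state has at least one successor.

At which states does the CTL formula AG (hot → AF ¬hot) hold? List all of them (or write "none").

none

States satisfying hot → AF ¬hot: {Fan, Cooling, Fault}.
States satisfying AG (hot → AF ¬hot): ∅.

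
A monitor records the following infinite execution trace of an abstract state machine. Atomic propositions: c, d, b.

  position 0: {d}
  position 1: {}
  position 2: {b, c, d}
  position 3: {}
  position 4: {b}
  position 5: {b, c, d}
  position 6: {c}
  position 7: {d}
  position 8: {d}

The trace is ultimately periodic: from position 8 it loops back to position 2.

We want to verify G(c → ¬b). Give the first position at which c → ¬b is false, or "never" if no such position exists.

2

Check c → ¬b at each position in order: 0 ✓, 1 ✓.
At position 2 the labels are {b, c, d}, so c → ¬b is false there. This is the first violation.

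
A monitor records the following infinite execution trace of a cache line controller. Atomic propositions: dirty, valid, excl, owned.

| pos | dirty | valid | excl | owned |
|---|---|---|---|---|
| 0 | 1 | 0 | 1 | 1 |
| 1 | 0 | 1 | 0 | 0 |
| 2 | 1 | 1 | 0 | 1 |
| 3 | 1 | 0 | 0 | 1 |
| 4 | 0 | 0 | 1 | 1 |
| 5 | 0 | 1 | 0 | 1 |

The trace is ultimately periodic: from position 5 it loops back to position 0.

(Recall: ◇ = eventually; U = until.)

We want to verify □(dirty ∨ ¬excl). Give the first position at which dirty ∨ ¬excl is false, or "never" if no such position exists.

Check dirty ∨ ¬excl at each position in order: 0 ✓, 1 ✓, 2 ✓, 3 ✓.
At position 4 the labels are {excl, owned}, so dirty ∨ ¬excl is false there. This is the first violation.

4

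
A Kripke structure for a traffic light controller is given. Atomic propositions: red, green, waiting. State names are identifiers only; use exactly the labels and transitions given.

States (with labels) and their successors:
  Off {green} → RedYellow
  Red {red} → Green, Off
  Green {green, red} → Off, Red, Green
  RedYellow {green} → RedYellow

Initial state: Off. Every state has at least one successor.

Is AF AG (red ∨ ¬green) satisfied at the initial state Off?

No

States satisfying AG (red ∨ ¬green): ∅.
States satisfying AF AG (red ∨ ¬green): ∅.
There is a path from Off along which AG (red ∨ ¬green) never holds.
Off ∉ Sat(AF AG (red ∨ ¬green)).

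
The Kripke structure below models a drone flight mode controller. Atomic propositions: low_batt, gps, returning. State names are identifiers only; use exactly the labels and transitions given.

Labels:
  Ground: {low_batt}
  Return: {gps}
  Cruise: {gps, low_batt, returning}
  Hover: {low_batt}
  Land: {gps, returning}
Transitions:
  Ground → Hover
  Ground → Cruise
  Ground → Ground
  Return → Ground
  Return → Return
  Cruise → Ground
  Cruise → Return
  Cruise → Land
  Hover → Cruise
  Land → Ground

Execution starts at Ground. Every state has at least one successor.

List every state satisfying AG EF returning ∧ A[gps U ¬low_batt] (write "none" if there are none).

{Return, Land}

States satisfying EF returning: {Ground, Return, Cruise, Hover, Land}.
States satisfying AG EF returning: {Ground, Return, Cruise, Hover, Land}.
States satisfying gps: {Return, Cruise, Land}.
States satisfying ¬low_batt: {Return, Land}.
States satisfying A[gps U ¬low_batt]: {Return, Land}.
States satisfying AG EF returning ∧ A[gps U ¬low_batt]: {Return, Land}.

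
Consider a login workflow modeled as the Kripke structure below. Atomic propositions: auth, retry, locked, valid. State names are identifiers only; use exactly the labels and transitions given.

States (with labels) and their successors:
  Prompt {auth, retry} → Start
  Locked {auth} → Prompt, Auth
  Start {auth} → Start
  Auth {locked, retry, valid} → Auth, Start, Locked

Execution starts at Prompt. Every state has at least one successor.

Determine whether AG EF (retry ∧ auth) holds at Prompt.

Violated

States satisfying EF (retry ∧ auth): {Prompt, Locked, Auth}.
States satisfying AG EF (retry ∧ auth): ∅.
Start is reachable from Prompt and violates EF (retry ∧ auth), so AG fails at Prompt.
Prompt ∉ Sat(AG EF (retry ∧ auth)).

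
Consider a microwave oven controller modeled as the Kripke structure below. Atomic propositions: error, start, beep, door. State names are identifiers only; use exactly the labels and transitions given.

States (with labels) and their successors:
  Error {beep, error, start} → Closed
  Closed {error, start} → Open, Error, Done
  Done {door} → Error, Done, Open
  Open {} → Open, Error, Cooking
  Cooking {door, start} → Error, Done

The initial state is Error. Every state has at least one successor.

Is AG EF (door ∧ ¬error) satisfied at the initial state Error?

Holds

States satisfying EF (door ∧ ¬error): {Error, Closed, Done, Open, Cooking}.
States satisfying AG EF (door ∧ ¬error): {Error, Closed, Done, Open, Cooking}.
Every state reachable from Error satisfies EF (door ∧ ¬error).
Error ∈ Sat(AG EF (door ∧ ¬error)).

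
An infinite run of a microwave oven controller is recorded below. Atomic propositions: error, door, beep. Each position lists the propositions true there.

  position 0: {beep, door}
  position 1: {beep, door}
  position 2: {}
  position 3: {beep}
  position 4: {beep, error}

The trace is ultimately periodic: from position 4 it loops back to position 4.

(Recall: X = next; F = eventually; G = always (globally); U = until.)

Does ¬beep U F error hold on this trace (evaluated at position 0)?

Yes

Walking from position 0: F error first holds at position 0, and ¬beep holds at every earlier position along the way, so ¬beep U F error holds.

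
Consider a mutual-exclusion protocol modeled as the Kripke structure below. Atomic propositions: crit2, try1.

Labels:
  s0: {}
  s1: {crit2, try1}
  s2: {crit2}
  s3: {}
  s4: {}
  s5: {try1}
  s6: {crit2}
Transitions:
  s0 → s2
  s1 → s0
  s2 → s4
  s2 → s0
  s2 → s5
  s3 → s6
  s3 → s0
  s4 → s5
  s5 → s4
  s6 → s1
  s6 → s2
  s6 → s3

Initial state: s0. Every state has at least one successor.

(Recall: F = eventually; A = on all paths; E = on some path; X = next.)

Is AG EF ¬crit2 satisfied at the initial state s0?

States satisfying EF ¬crit2: {s0, s1, s2, s3, s4, s5, s6}.
States satisfying AG EF ¬crit2: {s0, s1, s2, s3, s4, s5, s6}.
Every state reachable from s0 satisfies EF ¬crit2.
s0 ∈ Sat(AG EF ¬crit2).

Satisfied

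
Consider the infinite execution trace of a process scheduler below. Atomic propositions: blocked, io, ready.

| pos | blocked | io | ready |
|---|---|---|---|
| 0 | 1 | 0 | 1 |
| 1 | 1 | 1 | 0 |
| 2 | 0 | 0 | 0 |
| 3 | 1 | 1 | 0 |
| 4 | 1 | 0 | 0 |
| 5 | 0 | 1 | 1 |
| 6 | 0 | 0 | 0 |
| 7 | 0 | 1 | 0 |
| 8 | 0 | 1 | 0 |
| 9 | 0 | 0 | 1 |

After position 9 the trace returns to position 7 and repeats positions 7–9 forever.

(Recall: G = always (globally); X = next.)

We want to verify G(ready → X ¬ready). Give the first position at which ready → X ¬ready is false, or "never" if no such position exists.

never

ready → X ¬ready holds at every position 0..9, and those are all the positions the trace ever visits, so the invariant G(ready → X ¬ready) is never violated.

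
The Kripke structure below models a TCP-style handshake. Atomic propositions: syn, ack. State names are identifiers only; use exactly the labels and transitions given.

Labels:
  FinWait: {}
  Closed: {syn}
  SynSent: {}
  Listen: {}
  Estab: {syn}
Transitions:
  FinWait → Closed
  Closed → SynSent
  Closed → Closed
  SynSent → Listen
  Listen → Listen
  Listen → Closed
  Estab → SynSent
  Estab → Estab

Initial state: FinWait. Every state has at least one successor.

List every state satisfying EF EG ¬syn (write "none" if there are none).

States satisfying EG ¬syn: {SynSent, Listen}.
States satisfying EF EG ¬syn: {FinWait, Closed, SynSent, Listen, Estab}.

{FinWait, Closed, SynSent, Listen, Estab}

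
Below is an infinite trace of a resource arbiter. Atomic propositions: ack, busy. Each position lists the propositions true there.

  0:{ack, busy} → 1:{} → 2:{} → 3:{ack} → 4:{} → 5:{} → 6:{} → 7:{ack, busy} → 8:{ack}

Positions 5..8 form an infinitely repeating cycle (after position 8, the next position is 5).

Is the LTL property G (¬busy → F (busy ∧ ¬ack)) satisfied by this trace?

¬busy → F (busy ∧ ¬ack) must hold at every position from 0 onward. It fails at position 1, so G (¬busy → F (busy ∧ ¬ack)) is false.
Positions where ¬busy holds: 1, 2, 3, 4, 5, 6, 8.
Check F (busy ∧ ¬ack) at each: 1→fails, 2→fails, 3→fails, 4→fails, 5→fails, 6→fails, 8→fails.

Violated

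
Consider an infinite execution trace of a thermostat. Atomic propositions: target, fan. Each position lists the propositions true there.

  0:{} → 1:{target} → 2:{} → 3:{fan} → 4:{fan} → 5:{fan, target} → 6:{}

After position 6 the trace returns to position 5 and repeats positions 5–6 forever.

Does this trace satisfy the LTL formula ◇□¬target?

□¬target is false at every position 0..6, so it never becomes true and ◇□¬target fails.

Violated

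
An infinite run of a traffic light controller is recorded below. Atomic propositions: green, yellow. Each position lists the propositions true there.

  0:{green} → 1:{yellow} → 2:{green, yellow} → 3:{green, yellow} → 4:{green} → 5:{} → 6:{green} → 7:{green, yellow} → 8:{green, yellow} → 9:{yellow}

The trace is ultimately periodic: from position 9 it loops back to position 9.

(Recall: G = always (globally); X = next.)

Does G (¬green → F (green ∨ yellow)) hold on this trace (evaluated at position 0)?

¬green → F (green ∨ yellow) holds at every position 0..9, and those are all positions ever visited, so G (¬green → F (green ∨ yellow)) holds.
Positions where ¬green holds: 1, 5, 9.
Check F (green ∨ yellow) at each: 1→ok, 5→ok, 9→ok.

Yes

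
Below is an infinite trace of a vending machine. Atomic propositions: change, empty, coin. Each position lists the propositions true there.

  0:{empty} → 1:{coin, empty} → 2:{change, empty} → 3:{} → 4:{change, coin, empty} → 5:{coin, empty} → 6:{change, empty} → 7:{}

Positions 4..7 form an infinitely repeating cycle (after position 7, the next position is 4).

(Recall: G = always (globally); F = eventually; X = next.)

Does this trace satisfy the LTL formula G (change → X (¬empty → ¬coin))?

Holds

change → X (¬empty → ¬coin) holds at every position 0..7, and those are all positions ever visited, so G (change → X (¬empty → ¬coin)) holds.
Positions where change holds: 2, 4, 6.
Check X (¬empty → ¬coin) at each: 2→ok, 4→ok, 6→ok.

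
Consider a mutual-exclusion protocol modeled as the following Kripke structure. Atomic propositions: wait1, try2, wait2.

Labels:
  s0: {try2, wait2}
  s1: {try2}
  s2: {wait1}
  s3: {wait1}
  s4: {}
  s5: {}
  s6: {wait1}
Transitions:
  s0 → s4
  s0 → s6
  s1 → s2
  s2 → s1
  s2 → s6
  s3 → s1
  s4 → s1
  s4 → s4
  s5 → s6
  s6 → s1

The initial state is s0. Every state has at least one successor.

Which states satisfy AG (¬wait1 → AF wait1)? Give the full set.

States satisfying ¬wait1 → AF wait1: {s1, s2, s3, s5, s6}.
States satisfying AG (¬wait1 → AF wait1): {s1, s2, s3, s5, s6}.

{s1, s2, s3, s5, s6}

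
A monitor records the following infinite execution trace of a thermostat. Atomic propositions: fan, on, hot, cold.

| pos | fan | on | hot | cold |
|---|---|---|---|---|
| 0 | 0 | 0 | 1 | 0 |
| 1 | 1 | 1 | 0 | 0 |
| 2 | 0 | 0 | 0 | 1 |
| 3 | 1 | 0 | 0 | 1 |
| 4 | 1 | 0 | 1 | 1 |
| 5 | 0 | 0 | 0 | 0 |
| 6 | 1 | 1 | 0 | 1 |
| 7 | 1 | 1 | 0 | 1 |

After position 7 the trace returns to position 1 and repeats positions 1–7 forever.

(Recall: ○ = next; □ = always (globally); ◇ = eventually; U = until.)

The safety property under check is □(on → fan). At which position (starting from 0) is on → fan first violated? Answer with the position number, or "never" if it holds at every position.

never

on → fan holds at every position 0..7, and those are all the positions the trace ever visits, so the invariant □(on → fan) is never violated.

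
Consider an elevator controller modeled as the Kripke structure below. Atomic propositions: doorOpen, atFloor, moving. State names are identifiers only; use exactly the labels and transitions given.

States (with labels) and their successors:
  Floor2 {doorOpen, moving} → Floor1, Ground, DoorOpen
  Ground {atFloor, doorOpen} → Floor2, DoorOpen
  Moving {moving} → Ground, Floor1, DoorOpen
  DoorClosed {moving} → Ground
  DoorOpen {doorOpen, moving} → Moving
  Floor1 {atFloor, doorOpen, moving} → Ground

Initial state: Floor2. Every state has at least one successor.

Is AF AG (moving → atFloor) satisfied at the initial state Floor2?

States satisfying AG (moving → atFloor): ∅.
States satisfying AF AG (moving → atFloor): ∅.
There is a path from Floor2 along which AG (moving → atFloor) never holds.
Floor2 ∉ Sat(AF AG (moving → atFloor)).

No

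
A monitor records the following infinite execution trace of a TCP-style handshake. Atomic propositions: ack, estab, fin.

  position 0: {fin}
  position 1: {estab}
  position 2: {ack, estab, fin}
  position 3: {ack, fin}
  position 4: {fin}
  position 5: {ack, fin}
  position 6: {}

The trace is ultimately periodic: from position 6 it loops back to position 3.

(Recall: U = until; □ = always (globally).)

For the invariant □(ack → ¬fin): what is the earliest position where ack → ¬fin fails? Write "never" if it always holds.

Check ack → ¬fin at each position in order: 0 ✓, 1 ✓.
At position 2 the labels are {ack, estab, fin}, so ack → ¬fin is false there. This is the first violation.

2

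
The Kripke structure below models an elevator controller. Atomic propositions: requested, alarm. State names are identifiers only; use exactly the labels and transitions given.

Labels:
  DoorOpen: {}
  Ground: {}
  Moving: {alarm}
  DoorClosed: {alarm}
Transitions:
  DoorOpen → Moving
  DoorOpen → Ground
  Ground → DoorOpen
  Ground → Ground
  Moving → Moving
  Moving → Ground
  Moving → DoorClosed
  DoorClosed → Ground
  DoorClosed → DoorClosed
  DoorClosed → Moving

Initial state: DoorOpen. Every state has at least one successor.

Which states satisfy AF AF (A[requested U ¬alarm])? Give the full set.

{DoorOpen, Ground}

States satisfying AF (A[requested U ¬alarm]): {DoorOpen, Ground}.
States satisfying AF AF (A[requested U ¬alarm]): {DoorOpen, Ground}.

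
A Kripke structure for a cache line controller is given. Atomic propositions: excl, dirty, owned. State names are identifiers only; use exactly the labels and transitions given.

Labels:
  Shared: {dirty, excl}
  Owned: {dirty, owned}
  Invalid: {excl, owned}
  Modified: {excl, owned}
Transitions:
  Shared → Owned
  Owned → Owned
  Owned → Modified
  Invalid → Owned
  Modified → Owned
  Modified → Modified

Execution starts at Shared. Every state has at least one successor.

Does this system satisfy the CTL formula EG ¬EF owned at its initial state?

States satisfying ¬EF owned: ∅.
States satisfying EG ¬EF owned: ∅.
No suitable path/successor from Shared witnesses the formula.
Shared ∉ Sat(EG ¬EF owned).

No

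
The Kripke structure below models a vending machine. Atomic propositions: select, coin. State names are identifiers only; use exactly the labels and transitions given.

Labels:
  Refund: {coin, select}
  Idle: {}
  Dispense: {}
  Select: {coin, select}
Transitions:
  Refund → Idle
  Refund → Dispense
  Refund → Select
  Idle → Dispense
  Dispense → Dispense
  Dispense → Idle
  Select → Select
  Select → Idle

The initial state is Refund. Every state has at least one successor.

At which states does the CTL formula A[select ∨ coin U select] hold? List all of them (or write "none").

{Refund, Select}

States satisfying select ∨ coin: {Refund, Select}.
States satisfying select: {Refund, Select}.
States satisfying A[select ∨ coin U select]: {Refund, Select}.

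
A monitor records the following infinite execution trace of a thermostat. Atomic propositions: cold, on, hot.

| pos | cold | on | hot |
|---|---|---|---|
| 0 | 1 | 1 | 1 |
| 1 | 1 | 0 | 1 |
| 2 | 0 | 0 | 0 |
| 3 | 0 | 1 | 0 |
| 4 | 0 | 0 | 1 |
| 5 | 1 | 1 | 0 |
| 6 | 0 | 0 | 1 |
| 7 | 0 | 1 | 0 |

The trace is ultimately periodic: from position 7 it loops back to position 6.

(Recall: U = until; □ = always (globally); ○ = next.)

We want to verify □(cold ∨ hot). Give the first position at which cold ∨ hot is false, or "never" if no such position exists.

Check cold ∨ hot at each position in order: 0 ✓, 1 ✓.
At position 2 the labels are {}, so cold ∨ hot is false there. This is the first violation.

2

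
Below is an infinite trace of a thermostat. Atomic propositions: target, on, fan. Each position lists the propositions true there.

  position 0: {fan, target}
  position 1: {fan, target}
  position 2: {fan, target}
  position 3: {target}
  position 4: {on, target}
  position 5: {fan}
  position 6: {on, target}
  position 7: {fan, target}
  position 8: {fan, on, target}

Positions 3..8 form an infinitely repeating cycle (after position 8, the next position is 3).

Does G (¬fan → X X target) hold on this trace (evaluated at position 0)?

Does not hold

¬fan → X X target must hold at every position from 0 onward. It fails at position 3, so G (¬fan → X X target) is false.
Positions where ¬fan holds: 3, 4, 6.
Check X X target at each: 3→fails, 4→ok, 6→ok.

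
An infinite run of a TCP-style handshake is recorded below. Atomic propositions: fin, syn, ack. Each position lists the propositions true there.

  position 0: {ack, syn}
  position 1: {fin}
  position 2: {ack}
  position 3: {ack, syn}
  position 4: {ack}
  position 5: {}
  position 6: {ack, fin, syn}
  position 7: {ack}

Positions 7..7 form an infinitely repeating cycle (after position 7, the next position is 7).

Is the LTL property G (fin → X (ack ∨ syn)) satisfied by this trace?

fin → X (ack ∨ syn) holds at every position 0..7, and those are all positions ever visited, so G (fin → X (ack ∨ syn)) holds.
Positions where fin holds: 1, 6.
Check X (ack ∨ syn) at each: 1→ok, 6→ok.

Yes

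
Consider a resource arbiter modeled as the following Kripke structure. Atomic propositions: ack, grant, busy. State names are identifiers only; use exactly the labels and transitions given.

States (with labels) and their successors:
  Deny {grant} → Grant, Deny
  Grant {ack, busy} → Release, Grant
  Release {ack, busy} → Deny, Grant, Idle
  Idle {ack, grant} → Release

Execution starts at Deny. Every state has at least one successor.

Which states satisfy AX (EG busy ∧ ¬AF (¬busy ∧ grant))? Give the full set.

States satisfying EG busy ∧ ¬AF (¬busy ∧ grant): {Grant, Release}.
States satisfying AX (EG busy ∧ ¬AF (¬busy ∧ grant)): {Grant, Idle}.

{Grant, Idle}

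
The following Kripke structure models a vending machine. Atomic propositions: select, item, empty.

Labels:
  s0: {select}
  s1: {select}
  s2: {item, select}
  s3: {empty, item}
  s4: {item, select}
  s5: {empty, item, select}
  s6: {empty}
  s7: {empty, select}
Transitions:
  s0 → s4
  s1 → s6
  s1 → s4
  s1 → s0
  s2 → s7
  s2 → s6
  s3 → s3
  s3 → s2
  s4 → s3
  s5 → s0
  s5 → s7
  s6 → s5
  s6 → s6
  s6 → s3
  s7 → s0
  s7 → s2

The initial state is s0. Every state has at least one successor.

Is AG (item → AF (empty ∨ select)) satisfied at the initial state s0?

Holds

States satisfying item → AF (empty ∨ select): {s0, s1, s2, s3, s4, s5, s6, s7}.
States satisfying AG (item → AF (empty ∨ select)): {s0, s1, s2, s3, s4, s5, s6, s7}.
Every state reachable from s0 satisfies item → AF (empty ∨ select).
s0 ∈ Sat(AG (item → AF (empty ∨ select))).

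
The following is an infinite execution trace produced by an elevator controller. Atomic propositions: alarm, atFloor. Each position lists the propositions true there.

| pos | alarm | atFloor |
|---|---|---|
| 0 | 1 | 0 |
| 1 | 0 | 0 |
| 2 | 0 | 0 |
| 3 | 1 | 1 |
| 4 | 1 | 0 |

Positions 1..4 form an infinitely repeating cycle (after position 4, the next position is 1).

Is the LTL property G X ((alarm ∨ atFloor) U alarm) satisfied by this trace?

X ((alarm ∨ atFloor) U alarm) must hold at every position from 0 onward. It fails at position 0, so G X ((alarm ∨ atFloor) U alarm) is false.

Does not hold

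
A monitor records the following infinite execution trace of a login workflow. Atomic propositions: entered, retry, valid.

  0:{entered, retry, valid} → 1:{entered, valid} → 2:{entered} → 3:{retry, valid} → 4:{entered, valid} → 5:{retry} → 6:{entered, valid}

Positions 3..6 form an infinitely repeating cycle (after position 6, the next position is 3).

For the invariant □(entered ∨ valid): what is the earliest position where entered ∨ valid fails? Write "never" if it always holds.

5

Check entered ∨ valid at each position in order: 0 ✓, 1 ✓, 2 ✓, 3 ✓, 4 ✓.
At position 5 the labels are {retry}, so entered ∨ valid is false there. This is the first violation.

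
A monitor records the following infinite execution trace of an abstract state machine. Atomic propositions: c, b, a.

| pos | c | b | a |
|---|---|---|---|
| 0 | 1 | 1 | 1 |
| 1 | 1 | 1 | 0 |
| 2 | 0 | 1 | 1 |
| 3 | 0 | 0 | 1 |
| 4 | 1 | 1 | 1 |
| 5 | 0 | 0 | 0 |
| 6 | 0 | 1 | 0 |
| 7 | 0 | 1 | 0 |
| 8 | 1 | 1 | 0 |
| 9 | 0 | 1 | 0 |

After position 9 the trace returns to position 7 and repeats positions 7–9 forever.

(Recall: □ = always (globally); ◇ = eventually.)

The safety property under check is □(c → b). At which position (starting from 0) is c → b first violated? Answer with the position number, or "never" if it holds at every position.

never

c → b holds at every position 0..9, and those are all the positions the trace ever visits, so the invariant □(c → b) is never violated.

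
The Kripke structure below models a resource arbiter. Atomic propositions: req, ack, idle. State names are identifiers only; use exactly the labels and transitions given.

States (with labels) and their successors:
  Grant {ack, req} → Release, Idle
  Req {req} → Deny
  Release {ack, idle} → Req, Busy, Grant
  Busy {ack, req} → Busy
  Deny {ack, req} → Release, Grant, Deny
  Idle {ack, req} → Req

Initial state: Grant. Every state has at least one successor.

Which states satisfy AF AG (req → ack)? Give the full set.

States satisfying AG (req → ack): {Busy}.
States satisfying AF AG (req → ack): {Busy}.

{Busy}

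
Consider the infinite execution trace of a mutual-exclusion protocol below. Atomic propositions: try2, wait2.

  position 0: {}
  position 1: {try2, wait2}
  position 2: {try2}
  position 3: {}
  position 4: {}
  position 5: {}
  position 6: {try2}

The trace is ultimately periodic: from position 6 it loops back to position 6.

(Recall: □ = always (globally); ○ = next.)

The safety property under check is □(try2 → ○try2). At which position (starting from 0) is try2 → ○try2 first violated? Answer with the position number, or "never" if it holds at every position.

Check try2 → ○try2 at each position in order: 0 ✓, 1 ✓.
At position 2 the labels are {try2} and the next position 3 has {}, so try2 → ○try2 is false there. This is the first violation.

2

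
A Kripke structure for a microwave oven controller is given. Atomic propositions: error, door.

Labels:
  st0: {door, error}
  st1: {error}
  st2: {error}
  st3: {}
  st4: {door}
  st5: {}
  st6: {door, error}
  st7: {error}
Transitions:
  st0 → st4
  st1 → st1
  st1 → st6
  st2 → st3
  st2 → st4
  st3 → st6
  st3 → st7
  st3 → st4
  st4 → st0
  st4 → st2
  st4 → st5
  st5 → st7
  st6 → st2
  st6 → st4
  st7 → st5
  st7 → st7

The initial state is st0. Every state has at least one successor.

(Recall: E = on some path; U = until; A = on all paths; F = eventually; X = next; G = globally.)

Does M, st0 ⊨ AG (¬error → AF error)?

Satisfied

States satisfying ¬error → AF error: {st0, st1, st2, st3, st4, st5, st6, st7}.
States satisfying AG (¬error → AF error): {st0, st1, st2, st3, st4, st5, st6, st7}.
Every state reachable from st0 satisfies ¬error → AF error.
st0 ∈ Sat(AG (¬error → AF error)).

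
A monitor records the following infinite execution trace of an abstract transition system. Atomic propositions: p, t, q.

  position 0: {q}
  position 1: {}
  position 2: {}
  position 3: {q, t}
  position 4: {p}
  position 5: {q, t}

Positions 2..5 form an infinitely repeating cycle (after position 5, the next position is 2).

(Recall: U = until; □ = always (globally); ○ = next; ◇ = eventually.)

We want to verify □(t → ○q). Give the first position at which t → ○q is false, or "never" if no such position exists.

Check t → ○q at each position in order: 0 ✓, 1 ✓, 2 ✓.
At position 3 the labels are {q, t} and the next position 4 has {p}, so t → ○q is false there. This is the first violation.

3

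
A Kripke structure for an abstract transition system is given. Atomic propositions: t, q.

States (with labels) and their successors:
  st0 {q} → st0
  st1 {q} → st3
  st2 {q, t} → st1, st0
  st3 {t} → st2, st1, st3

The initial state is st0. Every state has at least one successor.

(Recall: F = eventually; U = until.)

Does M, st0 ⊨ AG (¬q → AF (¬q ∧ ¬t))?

States satisfying ¬q → AF (¬q ∧ ¬t): {st0, st1, st2}.
States satisfying AG (¬q → AF (¬q ∧ ¬t)): {st0}.
Every state reachable from st0 satisfies ¬q → AF (¬q ∧ ¬t).
st0 ∈ Sat(AG (¬q → AF (¬q ∧ ¬t))).

Holds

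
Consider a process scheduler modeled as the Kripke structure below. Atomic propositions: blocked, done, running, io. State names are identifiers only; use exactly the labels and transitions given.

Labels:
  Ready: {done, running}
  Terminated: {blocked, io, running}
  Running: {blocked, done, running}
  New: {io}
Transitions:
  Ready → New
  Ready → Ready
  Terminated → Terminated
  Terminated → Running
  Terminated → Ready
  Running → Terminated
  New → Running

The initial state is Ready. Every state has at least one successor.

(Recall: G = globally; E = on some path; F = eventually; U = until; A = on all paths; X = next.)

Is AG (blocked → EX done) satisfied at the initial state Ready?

States satisfying blocked → EX done: {Ready, Terminated, New}.
States satisfying AG (blocked → EX done): ∅.
Running is reachable from Ready and violates blocked → EX done, so AG fails at Ready.
Ready ∉ Sat(AG (blocked → EX done)).

Does not hold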